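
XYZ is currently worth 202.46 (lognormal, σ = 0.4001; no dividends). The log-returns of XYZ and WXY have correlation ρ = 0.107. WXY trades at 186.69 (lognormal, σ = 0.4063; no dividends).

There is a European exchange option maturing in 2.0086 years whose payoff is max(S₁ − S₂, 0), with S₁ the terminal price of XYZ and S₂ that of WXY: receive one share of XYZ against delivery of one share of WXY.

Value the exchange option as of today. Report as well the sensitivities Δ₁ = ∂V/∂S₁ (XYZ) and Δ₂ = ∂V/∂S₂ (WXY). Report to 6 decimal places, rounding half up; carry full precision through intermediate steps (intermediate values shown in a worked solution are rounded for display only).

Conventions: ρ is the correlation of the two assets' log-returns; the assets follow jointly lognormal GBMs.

σ_eff = √(σ₁² + σ₂² − 2ρσ₁σ₂) = √(0.4001² + 0.4063² − 2·0.107·0.4001·0.4063) = 0.538862
d₁ = (ln(S₁/S₂) + (q₂ − q₁ + σ_eff²/2)T) / (σ_eff√T) = (ln(202.46/186.69) + (0.0 − 0.0 + 0.145186)·2.0086) / 0.763702 = 0.488035
d₂ = d₁ − σ_eff√T = 0.488035 − 0.763702 = -0.275667
N(d₁) = 0.687237,  N(d₂) = 0.391402
V = S₁·e^{−q₁T}·N(d₁) − S₂·e^{−q₂T}·N(d₂) = 139.138090 − 73.070820 = 66.067270
Key observation: no risk-free rate is needed — with the second asset as numeraire the exchange option is a call on the ratio S₁/S₂, and r cancels out of the value.
Δ₁ = e^{−q₁T}·N(d₁) = 0.687237;  Δ₂ = −e^{−q₂T}·N(d₂) = -0.391402

exchange price = 66.067270
Δ1 = 0.687237
Δ2 = -0.391402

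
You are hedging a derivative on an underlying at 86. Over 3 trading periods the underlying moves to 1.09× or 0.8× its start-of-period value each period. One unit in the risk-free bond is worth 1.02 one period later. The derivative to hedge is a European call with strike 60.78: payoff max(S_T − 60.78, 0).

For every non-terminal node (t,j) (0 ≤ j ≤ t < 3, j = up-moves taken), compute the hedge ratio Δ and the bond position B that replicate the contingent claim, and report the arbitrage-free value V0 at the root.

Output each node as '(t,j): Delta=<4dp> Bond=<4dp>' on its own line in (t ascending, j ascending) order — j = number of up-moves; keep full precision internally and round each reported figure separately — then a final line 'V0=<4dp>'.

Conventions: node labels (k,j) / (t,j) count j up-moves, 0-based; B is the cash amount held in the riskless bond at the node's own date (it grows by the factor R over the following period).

Risk-neutral probability p* = (R−d)/(u−d) = (1.02−0.8)/(1.09−0.8) = 0.7586.
Terminal payoffs: V(3,0)=0.0000, V(3,1)=0.0000, V(3,2)=20.9613, V(3,3)=50.5925
  t=2,j=0: stock 55.0400 → up 59.9936 (V=0.0000), down 44.0320 (V=0.0000). Price 0.0000; hedge Δ=0.0000, bond B=0.0000.
  t=2,j=1: stock 74.9920 → up 81.7413 (V=20.9613), down 59.9936 (V=0.0000). Price 15.5899; hedge Δ=0.9638, bond B=-56.6904.
  t=2,j=2: stock 102.1766 → up 111.3725 (V=50.5925), down 81.7413 (V=20.9613). Price 42.5884; hedge Δ=1.0000, bond B=-59.5882.
  t=1,j=0: stock 68.8000 → up 74.9920 (V=15.5899), down 55.0400 (V=0.0000). Price 11.5949; hedge Δ=0.7814, bond B=-42.1633.
  t=1,j=1: stock 93.7400 → up 102.1766 (V=42.5884), down 74.9920 (V=15.5899). Price 35.3642; hedge Δ=0.9932, bond B=-57.7341.
  t=0,j=0: stock 86.0000 → up 93.7400 (V=35.3642), down 68.8000 (V=11.5949). Price 29.0459; hedge Δ=0.9531, bond B=-52.9173.
As a check, the time-0 holding Δ(0,0)·S0 + B(0,0) comes to 29.0459 — exactly V0.

(0,0): Delta=0.9531 Bond=-52.9173
(1,0): Delta=0.7814 Bond=-42.1633
(1,1): Delta=0.9932 Bond=-57.7341
(2,0): Delta=0.0000 Bond=0.0000
(2,1): Delta=0.9638 Bond=-56.6904
(2,2): Delta=1.0000 Bond=-59.5882
V0=29.0459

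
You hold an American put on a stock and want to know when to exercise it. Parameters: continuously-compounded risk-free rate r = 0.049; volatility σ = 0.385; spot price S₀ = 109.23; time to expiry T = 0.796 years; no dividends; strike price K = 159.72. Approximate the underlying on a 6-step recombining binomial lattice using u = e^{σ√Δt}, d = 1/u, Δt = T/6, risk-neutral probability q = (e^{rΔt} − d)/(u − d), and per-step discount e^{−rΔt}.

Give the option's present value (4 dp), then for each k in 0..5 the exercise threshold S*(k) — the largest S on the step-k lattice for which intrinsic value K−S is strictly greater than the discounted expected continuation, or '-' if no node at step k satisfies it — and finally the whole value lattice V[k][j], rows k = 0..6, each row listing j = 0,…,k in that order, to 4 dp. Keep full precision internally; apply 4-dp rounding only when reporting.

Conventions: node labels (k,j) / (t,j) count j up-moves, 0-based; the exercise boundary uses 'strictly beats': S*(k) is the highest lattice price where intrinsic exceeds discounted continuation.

params: Δt=0.13267 u=1.15054 d=0.86916 q=0.48818 e^(-rΔt)=0.99352
t_6 payoffs: 112.6294 97.3843 77.2037 50.4900 15.1280 0.0000 0.0000
t_5: node(5,0) S=54.1796 payoff=105.5404 vs cont=104.5055 → 105.5404 [stop]  node(5,1) S=71.7197 payoff=88.0003 vs cont=86.9654 → 88.0003 [stop]  node(5,2) S=94.9381 payoff=64.7819 vs cont=63.7469 → 64.7819 [stop]  node(5,3) S=125.6733 payoff=34.0467 vs cont=33.0117 → 34.0467 [stop]  node(5,4) S=166.3587 payoff=0.0000 vs cont=7.6927 → 7.6927 [wait]  node(5,5) S=220.2156 payoff=0.0000 vs cont=0.0000 → 0.0000 [wait]  ⇒ S*(5)=125.6733
t_4: node(4,0) S=62.3357 payoff=97.3843 vs cont=96.3493 → 97.3843 [stop]  node(4,1) S=82.5163 payoff=77.2037 vs cont=76.1688 → 77.2037 [stop]  node(4,2) S=109.2300 payoff=50.4900 vs cont=49.4551 → 50.4900 [stop]  node(4,3) S=144.5920 payoff=15.1280 vs cont=21.0440 → 21.0440 [wait]  node(4,4) S=191.4021 payoff=0.0000 vs cont=3.9118 → 3.9118 [wait]  ⇒ S*(4)=109.2300
t_3: node(3,0) S=71.7197 payoff=88.0003 vs cont=86.9654 → 88.0003 [stop]  node(3,1) S=94.9381 payoff=64.7819 vs cont=63.7469 → 64.7819 [stop]  node(3,2) S=125.6733 payoff=34.0467 vs cont=35.8811 → 35.8811 [wait]  node(3,3) S=166.3587 payoff=0.0000 vs cont=12.5982 → 12.5982 [wait]  ⇒ S*(3)=94.9381
t_2: node(2,0) S=82.5163 payoff=77.2037 vs cont=76.1688 → 77.2037 [stop]  node(2,1) S=109.2300 payoff=50.4900 vs cont=50.3448 → 50.4900 [stop]  node(2,2) S=144.5920 payoff=15.1280 vs cont=24.3561 → 24.3561 [wait]  ⇒ S*(2)=109.2300
t_1: node(1,0) S=94.9381 payoff=64.7819 vs cont=63.7469 → 64.7819 [stop]  node(1,1) S=125.6733 payoff=34.0467 vs cont=37.4875 → 37.4875 [wait]  ⇒ S*(1)=94.9381
t_0: node(0,0) S=109.2300 payoff=50.4900 vs cont=51.1239 → 51.1239 [wait]  ⇒ S*(0)=-

price = 51.1239
boundary = - 94.9381 109.2300 94.9381 109.2300 125.6733
tree:
51.1239
64.7819 37.4875
77.2037 50.4900 24.3561
88.0003 64.7819 35.8811 12.5982
97.3843 77.2037 50.4900 21.0440 3.9118
105.5404 88.0003 64.7819 34.0467 7.6927 0.0000
112.6294 97.3843 77.2037 50.4900 15.1280 0.0000 0.0000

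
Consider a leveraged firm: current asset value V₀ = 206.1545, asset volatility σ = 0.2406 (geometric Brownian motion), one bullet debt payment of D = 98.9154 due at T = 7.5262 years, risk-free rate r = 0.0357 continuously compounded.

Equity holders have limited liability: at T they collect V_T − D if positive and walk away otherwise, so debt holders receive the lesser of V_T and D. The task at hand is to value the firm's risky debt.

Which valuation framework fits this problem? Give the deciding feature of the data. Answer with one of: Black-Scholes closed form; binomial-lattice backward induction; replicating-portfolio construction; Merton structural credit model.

framework: Merton structural credit model

Key observation: assets follow a GBM and default happens iff V_T < 98.9154; valuing claims on that split (equity as a call, risky debt as the residual) is the structural model's definition.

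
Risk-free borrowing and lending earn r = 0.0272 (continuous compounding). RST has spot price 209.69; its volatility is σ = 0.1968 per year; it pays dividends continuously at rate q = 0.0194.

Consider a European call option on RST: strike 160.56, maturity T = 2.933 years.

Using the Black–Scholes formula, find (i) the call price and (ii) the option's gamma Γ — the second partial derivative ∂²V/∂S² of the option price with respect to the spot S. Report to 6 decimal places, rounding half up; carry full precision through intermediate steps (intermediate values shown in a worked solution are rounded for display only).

σ√T = 0.1968·√2.933 = 0.337040
d₁ = (ln(S/K) + (r−q+σ²/2)T) / (σ√T) = (ln(209.69/160.56) + (0.0272−0.0194+0.1968²/2)·2.933) / 0.337040 = (0.266963 + 0.079675) / 0.337040 = 1.028478
d₂ = d₁ − σ√T = 1.028478 − 0.337040 = 0.691438
e^{−rT} = 0.923322
e^{−qT} = 0.944688
N(d₁) = 0.848137,  N(d₂) = 0.755355
Call price V = S·e^{−qT}·N(d₁) − K·e^{−rT}·N(d₂) = 168.008977 − 111.980236 = 56.028741
φ(d₁) = (1/√(2π))·e^{−d₁²/2} = 0.235082
Γ = e^{−qT}·φ(d₁) / (S·σ·√T) = 0.003142

price = 56.028741
Γ = 0.003142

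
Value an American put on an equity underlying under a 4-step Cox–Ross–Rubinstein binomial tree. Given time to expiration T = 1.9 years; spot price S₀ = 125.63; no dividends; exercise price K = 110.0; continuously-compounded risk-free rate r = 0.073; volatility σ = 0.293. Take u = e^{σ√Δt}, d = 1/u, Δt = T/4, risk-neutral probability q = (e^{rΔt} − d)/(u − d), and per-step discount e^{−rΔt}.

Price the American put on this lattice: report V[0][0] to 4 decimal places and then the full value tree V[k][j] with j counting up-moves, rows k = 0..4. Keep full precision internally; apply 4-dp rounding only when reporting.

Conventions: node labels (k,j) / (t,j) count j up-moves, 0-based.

params: Δt=0.47500 u=1.22377 d=0.81715 q=0.53646 e^(-rΔt)=0.96592
t_4 payoffs: 53.9863 26.1132 0.0000 0.0000 0.0000
k=3: node(3,0) S=68.5479 payoff=41.4521 vs cont=37.7033 → 41.4521 [stop]  node(3,1) S=102.6582 payoff=7.3418 vs cont=11.6920 → 11.6920 [wait]  node(3,2) S=153.7422 payoff=0.0000 vs cont=0.0000 → 0.0000 [wait]  node(3,3) S=230.2464 payoff=0.0000 vs cont=0.0000 → 0.0000 [wait]
k=2: node(2,0) S=83.8868 payoff=26.1132 vs cont=24.6185 → 26.1132 [stop]  node(2,1) S=125.6300 payoff=0.0000 vs cont=5.2350 → 5.2350 [wait]  node(2,2) S=188.1451 payoff=0.0000 vs cont=0.0000 → 0.0000 [wait]
k=1: node(1,0) S=102.6582 payoff=7.3418 vs cont=14.4047 → 14.4047 [wait]  node(1,1) S=153.7422 payoff=0.0000 vs cont=2.3440 → 2.3440 [wait]
k=0: node(0,0) S=125.6300 payoff=0.0000 vs cont=7.6642 → 7.6642 [wait]

price = 7.6642
tree:
7.6642
14.4047 2.3440
26.1132 5.2350 0.0000
41.4521 11.6920 0.0000 0.0000
53.9863 26.1132 0.0000 0.0000 0.0000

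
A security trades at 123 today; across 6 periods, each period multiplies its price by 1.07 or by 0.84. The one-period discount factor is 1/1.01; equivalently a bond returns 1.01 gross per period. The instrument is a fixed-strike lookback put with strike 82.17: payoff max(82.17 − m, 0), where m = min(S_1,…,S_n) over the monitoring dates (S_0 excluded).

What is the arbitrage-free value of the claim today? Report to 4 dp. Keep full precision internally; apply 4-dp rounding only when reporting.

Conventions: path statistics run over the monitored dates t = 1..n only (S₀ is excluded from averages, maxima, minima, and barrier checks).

price = 0.7945

No-arbitrage gives p* = (R−d)/(u−d) = 0.7391: enumerate every path, weight its payoff by its p*-probability, and discount by R^6.
Enumerate all 2^6 = 64 price paths (U = up ×1.07, D = down ×0.84); each path with k up-moves has probability p*^k·(1−p*)^(6−k).
DDDDDD: m=43.2097, payoff=38.9603, prob=0.000315
UDDDDD: m=55.0409, payoff=27.1291, prob=0.000893
DUDDDD: m=55.0409, payoff=27.1291, prob=0.000893
UUDDDD: m=70.1116, payoff=12.0584, prob=0.002530
DDUDDD: m=55.0409, payoff=27.1291, prob=0.000893
UDUDDD: m=70.1116, payoff=12.0584, prob=0.002530
DUUDDD: m=70.1116, payoff=12.0584, prob=0.002530
UUUDDD: m=89.3088, payoff=0.0000, prob=0.007169
DDDUDD: m=55.0409, payoff=27.1291, prob=0.000893
UDDUDD: m=70.1116, payoff=12.0584, prob=0.002530
DUDUDD: m=70.1116, payoff=12.0584, prob=0.002530
UUDUDD: m=89.3088, payoff=0.0000, prob=0.007169
DDUUDD: m=70.1116, payoff=12.0584, prob=0.002530
UDUUDD: m=89.3088, payoff=0.0000, prob=0.007169
DUUUDD: m=89.3088, payoff=0.0000, prob=0.007169
UUUUDD: m=113.7624, payoff=0.0000, prob=0.020311
DDDDUD: m=55.0409, payoff=27.1291, prob=0.000893
UDDDUD: m=70.1116, payoff=12.0584, prob=0.002530
DUDDUD: m=70.1116, payoff=12.0584, prob=0.002530
UUDDUD: m=89.3088, payoff=0.0000, prob=0.007169
DDUDUD: m=70.1116, payoff=12.0584, prob=0.002530
UDUDUD: m=89.3088, payoff=0.0000, prob=0.007169
DUUDUD: m=89.3088, payoff=0.0000, prob=0.007169
UUUDUD: m=113.7624, payoff=0.0000, prob=0.020311
DDDUUD: m=70.1116, payoff=12.0584, prob=0.002530
UDDUUD: m=89.3088, payoff=0.0000, prob=0.007169
DUDUUD: m=89.3088, payoff=0.0000, prob=0.007169
UUDUUD: m=113.7624, payoff=0.0000, prob=0.020311
DDUUUD: m=86.7888, payoff=0.0000, prob=0.007169
UDUUUD: m=110.5524, payoff=0.0000, prob=0.020311
DUUUUD: m=103.3200, payoff=0.0000, prob=0.020311
UUUUUD: m=131.6100, payoff=0.0000, prob=0.057548
DDDDDU: m=51.4401, payoff=30.7299, prob=0.000893
UDDDDU: m=65.5248, payoff=16.6452, prob=0.002530
DUDDDU: m=65.5248, payoff=16.6452, prob=0.002530
UUDDDU: m=83.4662, payoff=0.0000, prob=0.007169
DDUDDU: m=65.5248, payoff=16.6452, prob=0.002530
UDUDDU: m=83.4662, payoff=0.0000, prob=0.007169
DUUDDU: m=83.4662, payoff=0.0000, prob=0.007169
UUUDDU: m=106.3200, payoff=0.0000, prob=0.020311
DDDUDU: m=65.5248, payoff=16.6452, prob=0.002530
UDDUDU: m=83.4662, payoff=0.0000, prob=0.007169
DUDUDU: m=83.4662, payoff=0.0000, prob=0.007169
UUDUDU: m=106.3200, payoff=0.0000, prob=0.020311
DDUUDU: m=83.4662, payoff=0.0000, prob=0.007169
UDUUDU: m=106.3200, payoff=0.0000, prob=0.020311
DUUUDU: m=103.3200, payoff=0.0000, prob=0.020311
UUUUDU: m=131.6100, payoff=0.0000, prob=0.057548
DDDDUU: m=61.2382, payoff=20.9318, prob=0.002530
UDDDUU: m=78.0058, payoff=4.1642, prob=0.007169
DUDDUU: m=78.0058, payoff=4.1642, prob=0.007169
UUDDUU: m=99.3645, payoff=0.0000, prob=0.020311
DDUDUU: m=78.0058, payoff=4.1642, prob=0.007169
UDUDUU: m=99.3645, payoff=0.0000, prob=0.020311
DUUDUU: m=99.3645, payoff=0.0000, prob=0.020311
UUUDUU: m=126.5714, payoff=0.0000, prob=0.057548
DDDUUU: m=72.9026, payoff=9.2674, prob=0.007169
UDDUUU: m=92.8640, payoff=0.0000, prob=0.020311
DUDUUU: m=92.8640, payoff=0.0000, prob=0.020311
UUDUUU: m=118.2911, payoff=0.0000, prob=0.057548
DDUUUU: m=86.7888, payoff=0.0000, prob=0.020311
UDUUUU: m=110.5524, payoff=0.0000, prob=0.057548
DUUUUU: m=103.3200, payoff=0.0000, prob=0.057548
UUUUUU: m=131.6100, payoff=0.0000, prob=0.163052
Price = Σ prob·payoff / R^6 = 0.843340 / 1.061520 = 0.7945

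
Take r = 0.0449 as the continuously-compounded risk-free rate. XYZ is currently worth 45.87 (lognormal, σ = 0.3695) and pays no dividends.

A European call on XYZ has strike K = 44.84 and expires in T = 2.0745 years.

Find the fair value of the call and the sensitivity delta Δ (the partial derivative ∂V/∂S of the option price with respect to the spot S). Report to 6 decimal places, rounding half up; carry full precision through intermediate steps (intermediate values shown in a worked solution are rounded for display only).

price = 11.817141
Δ = 0.685733

σ√T = 0.3695·√2.0745 = 0.532195
d₁ = (ln(S/K) + (r+σ²/2)T) / (σ√T) = (ln(45.87/44.84) + (0.0449+0.3695²/2)·2.0745) / 0.532195 = (0.022711 + 0.234761) / 0.532195 = 0.483792
d₂ = d₁ − σ√T = 0.483792 − 0.532195 = -0.048404
e^{−rT} = 0.911061
N(d₁) = 0.685733,  N(d₂) = 0.480697
Call price V = S·N(d₁) − K·e^{−rT}·N(d₂) = 31.454580 − 19.637439 = 11.817141
Δ = N(d₁) = 0.685733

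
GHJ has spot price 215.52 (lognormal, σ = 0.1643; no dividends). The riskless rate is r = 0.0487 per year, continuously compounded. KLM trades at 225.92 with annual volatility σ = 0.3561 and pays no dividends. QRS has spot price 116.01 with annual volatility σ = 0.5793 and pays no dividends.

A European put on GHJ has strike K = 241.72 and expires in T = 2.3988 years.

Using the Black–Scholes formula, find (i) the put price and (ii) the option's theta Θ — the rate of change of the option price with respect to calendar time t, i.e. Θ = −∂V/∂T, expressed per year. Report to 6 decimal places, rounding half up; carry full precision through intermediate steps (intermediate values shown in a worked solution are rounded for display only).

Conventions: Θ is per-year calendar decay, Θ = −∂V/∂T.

price = 21.572703
Θ = 1.214196

σ√T = 0.1643·√2.3988 = 0.254469
d₁ = (ln(S/K) + (r+σ²/2)T) / (σ√T) = (ln(215.52/241.72) + (0.0487+0.1643²/2)·2.3988) / 0.254469 = (-0.114726 + 0.149199) / 0.254469 = 0.135468
d₂ = d₁ − σ√T = 0.135468 − 0.254469 = -0.119001
e^{−rT} = 0.889744
N(−d₁) = 0.446121,  N(−d₂) = 0.547363
Put price V = K·e^{−rT}·N(−d₂) − S·N(−d₁) = 117.720670 − 96.147967 = 21.572703
φ(d₁) = (1/√(2π))·e^{−d₁²/2} = 0.395298
Θ = −S·φ(d₁)·σ/(2√T) + r·K·e^{−rT}·N(−d₂) = −4.518801 + 5.732997 = 1.214196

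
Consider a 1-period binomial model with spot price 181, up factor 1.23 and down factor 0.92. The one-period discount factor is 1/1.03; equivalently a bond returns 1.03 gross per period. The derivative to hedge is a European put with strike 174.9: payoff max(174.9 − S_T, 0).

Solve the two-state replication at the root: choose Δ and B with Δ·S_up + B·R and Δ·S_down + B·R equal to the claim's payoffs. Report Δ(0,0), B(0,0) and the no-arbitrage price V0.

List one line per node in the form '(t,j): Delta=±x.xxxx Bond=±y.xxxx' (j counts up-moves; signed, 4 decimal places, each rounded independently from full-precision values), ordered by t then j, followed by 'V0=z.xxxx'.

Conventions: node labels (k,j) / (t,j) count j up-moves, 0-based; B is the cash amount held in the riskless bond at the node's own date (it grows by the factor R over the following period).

Arbitrage-free pricing uses the up-move probability p* = (R−d)/(u−d) = 0.3548, discounting each step at R = 1.03.
Payoffs at expiry: V(1,0)=8.3800, V(1,1)=0.0000
(0,0): S=181.0000. Δ = (V_up−V_dn)/(S_up−S_dn) = (0.0000−8.3800)/(222.6300−166.5200) = -0.1493. V = [p*·0.0000 + (1−p*)·8.3800]/1.03 = 5.2490. B = V − Δ·S = 32.2812.
Check: Δ(0,0)·S0 + B(0,0) = 5.2490 = V0.

(0,0): Delta=-0.1493 Bond=32.2812
V0=5.2490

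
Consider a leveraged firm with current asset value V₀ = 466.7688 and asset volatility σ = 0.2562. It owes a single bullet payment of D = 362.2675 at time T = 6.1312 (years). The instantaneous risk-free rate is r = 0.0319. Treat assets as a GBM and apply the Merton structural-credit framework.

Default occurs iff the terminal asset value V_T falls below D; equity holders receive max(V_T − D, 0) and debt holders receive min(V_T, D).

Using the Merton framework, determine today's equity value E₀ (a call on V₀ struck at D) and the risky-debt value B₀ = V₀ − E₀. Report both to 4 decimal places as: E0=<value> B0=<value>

Apply the equity-as-call identities (strike 362.2675, horizon 6.1312 years):
d₁ = [ln(V₀/D) + (r + σ²/2)T] / (σ√T)
   = [ln(466.7688/362.2675) + (0.0319 + 0.5·0.2562²)·6.1312] / (0.2562·√6.1312)
   = [0.253451 + 0.396806] / 0.634383 = 1.025023
d₂ = d₁ − σ√T = 1.025023 − 0.634383 = 0.390640
N(d₁) = 0.847324,  N(d₂) = 0.651968,  e^(−rT) = 0.822353
E₀ = V₀·N(d₁) − D·e^(−rT)·N(d₂)
   = 466.7688·0.847324 − 362.2675·0.822353·0.651968 = 201.275298
B₀ = V₀ − E₀ = 466.7688 − 201.275298 = 265.493502

E0=201.2753 B0=265.4935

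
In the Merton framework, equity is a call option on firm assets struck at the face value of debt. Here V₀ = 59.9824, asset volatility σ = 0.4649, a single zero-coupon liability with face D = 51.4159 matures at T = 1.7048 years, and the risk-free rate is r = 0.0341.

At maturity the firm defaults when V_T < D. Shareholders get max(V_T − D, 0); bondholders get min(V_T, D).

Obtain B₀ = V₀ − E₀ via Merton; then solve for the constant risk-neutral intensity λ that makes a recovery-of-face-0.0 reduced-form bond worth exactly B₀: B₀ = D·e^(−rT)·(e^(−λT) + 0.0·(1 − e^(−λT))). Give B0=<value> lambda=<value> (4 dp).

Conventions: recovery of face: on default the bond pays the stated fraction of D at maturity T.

With assets at 59.9824 and a single debt payment of 51.4159 at 1.7048 years:
d₁ = [ln(V₀/D) + (r + σ²/2)T] / (σ√T)
   = [ln(59.9824/51.4159) + (0.0341 + 0.5·0.4649²)·1.7048] / (0.4649·√1.7048)
   = [0.154104 + 0.242365] / 0.607011 = 0.653149
d₂ = d₁ − σ√T = 0.653149 − 0.607011 = 0.046138
N(d₁) = 0.743170,  N(d₂) = 0.518400,  e^(−rT) = 0.943524
E₀ = V₀·N(d₁) − D·e^(−rT)·N(d₂)
   = 59.9824·0.743170 − 51.4159·0.943524·0.518400 = 19.428426
B₀ = V₀ − E₀ = 59.9824 − 19.428426 = 40.553974
e^(−λT) = (B₀·e^(rT)/D − 0)/(1 − 0) = (40.5540·1.059857/51.4159 − 0)/1 = 0.83595595
λ = −ln(0.83595595)/1.7048 = 0.105103

B0=40.5540 lambda=0.1051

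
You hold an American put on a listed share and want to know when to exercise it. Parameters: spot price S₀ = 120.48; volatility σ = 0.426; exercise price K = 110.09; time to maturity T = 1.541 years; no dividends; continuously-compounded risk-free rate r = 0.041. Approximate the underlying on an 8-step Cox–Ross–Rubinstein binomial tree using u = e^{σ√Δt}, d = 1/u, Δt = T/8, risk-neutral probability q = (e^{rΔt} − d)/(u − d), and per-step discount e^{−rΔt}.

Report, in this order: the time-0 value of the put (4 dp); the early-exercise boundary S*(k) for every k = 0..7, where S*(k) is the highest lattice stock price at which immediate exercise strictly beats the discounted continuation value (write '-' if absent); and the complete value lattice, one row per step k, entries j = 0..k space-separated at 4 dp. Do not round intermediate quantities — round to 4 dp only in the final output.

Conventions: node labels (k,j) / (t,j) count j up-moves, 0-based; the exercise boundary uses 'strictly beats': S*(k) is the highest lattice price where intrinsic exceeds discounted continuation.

price = 16.4815
boundary = - - - - 57.0321 68.7572 57.0321 68.7572
tree:
16.4815
23.2099 9.3046
31.7121 14.1808 4.0592
41.8411 21.0232 6.8392 1.0480
53.0579 30.1167 11.3025 2.0099 0.0000
62.7835 41.3328 18.1971 3.8549 0.0000 0.0000
70.8507 53.0579 28.2258 7.3935 0.0000 0.0000 0.0000
77.5421 62.7835 41.3328 14.1803 0.0000 0.0000 0.0000 0.0000
83.0925 70.8507 53.0579 27.1971 0.0000 0.0000 0.0000 0.0000 0.0000

Δt=0.19262  u=1.20559  d=0.82947  q=0.47447  discount=0.99213
step 8 (expiry): payoffs max(K−S,0) = 83.0925 70.8507 53.0579 27.1971 0.0000 0.0000 0.0000 0.0000 0.0000
step 7: (k=7,j=0): S=32.5479, K−S=77.5421, hold=76.6761 ⇒ V=77.5421 exercise | (k=7,j=1): S=47.3065, K−S=62.7835, hold=61.9175 ⇒ V=62.7835 exercise | (k=7,j=2): S=68.7572, K−S=41.3328, hold=40.4668 ⇒ V=41.3328 exercise | (k=7,j=3): S=99.9346, K−S=10.1554, hold=14.1803 ⇒ V=14.1803 continue | (k=7,j=4): S=145.2492, K−S=0.0000, hold=0.0000 ⇒ V=0.0000 continue | (k=7,j=5): S=211.1114, K−S=0.0000, hold=0.0000 ⇒ V=0.0000 continue | (k=7,j=6): S=306.8383, K−S=0.0000, hold=0.0000 ⇒ V=0.0000 continue | (k=7,j=7): S=445.9718, K−S=0.0000, hold=0.0000 ⇒ V=0.0000 continue  boundary S*=68.7572
step 6: (k=6,j=0): S=39.2393, K−S=70.8507, hold=69.9847 ⇒ V=70.8507 exercise | (k=6,j=1): S=57.0321, K−S=53.0579, hold=52.1919 ⇒ V=53.0579 exercise | (k=6,j=2): S=82.8929, K−S=27.1971, hold=28.2258 ⇒ V=28.2258 continue | (k=6,j=3): S=120.4800, K−S=0.0000, hold=7.3935 ⇒ V=7.3935 continue | (k=6,j=4): S=175.1107, K−S=0.0000, hold=0.0000 ⇒ V=0.0000 continue | (k=6,j=5): S=254.5134, K−S=0.0000, hold=0.0000 ⇒ V=0.0000 continue | (k=6,j=6): S=369.9206, K−S=0.0000, hold=0.0000 ⇒ V=0.0000 continue  boundary S*=57.0321
step 5: (k=5,j=0): S=47.3065, K−S=62.7835, hold=61.9175 ⇒ V=62.7835 exercise | (k=5,j=1): S=68.7572, K−S=41.3328, hold=40.9510 ⇒ V=41.3328 exercise | (k=5,j=2): S=99.9346, K−S=10.1554, hold=18.1971 ⇒ V=18.1971 continue | (k=5,j=3): S=145.2492, K−S=0.0000, hold=3.8549 ⇒ V=3.8549 continue | (k=5,j=4): S=211.1114, K−S=0.0000, hold=0.0000 ⇒ V=0.0000 continue | (k=5,j=5): S=306.8383, K−S=0.0000, hold=0.0000 ⇒ V=0.0000 continue  boundary S*=68.7572
step 4: (k=4,j=0): S=57.0321, K−S=53.0579, hold=52.1919 ⇒ V=53.0579 exercise | (k=4,j=1): S=82.8929, K−S=27.1971, hold=30.1167 ⇒ V=30.1167 continue | (k=4,j=2): S=120.4800, K−S=0.0000, hold=11.3025 ⇒ V=11.3025 continue | (k=4,j=3): S=175.1107, K−S=0.0000, hold=2.0099 ⇒ V=2.0099 continue | (k=4,j=4): S=254.5134, K−S=0.0000, hold=0.0000 ⇒ V=0.0000 continue  boundary S*=57.0321
step 3: (k=3,j=0): S=68.7572, K−S=41.3328, hold=41.8411 ⇒ V=41.8411 continue | (k=3,j=1): S=99.9346, K−S=10.1554, hold=21.0232 ⇒ V=21.0232 continue | (k=3,j=2): S=145.2492, K−S=0.0000, hold=6.8392 ⇒ V=6.8392 continue | (k=3,j=3): S=211.1114, K−S=0.0000, hold=1.0480 ⇒ V=1.0480 continue  boundary S*=-
step 2: (k=2,j=0): S=82.8929, K−S=27.1971, hold=31.7121 ⇒ V=31.7121 continue | (k=2,j=1): S=120.4800, K−S=0.0000, hold=14.1808 ⇒ V=14.1808 continue | (k=2,j=2): S=175.1107, K−S=0.0000, hold=4.0592 ⇒ V=4.0592 continue  boundary S*=-
step 1: (k=1,j=0): S=99.9346, K−S=10.1554, hold=23.2099 ⇒ V=23.2099 continue | (k=1,j=1): S=145.2492, K−S=0.0000, hold=9.3046 ⇒ V=9.3046 continue  boundary S*=-
step 0: (k=0,j=0): S=120.4800, K−S=0.0000, hold=16.4815 ⇒ V=16.4815 continue  boundary S*=-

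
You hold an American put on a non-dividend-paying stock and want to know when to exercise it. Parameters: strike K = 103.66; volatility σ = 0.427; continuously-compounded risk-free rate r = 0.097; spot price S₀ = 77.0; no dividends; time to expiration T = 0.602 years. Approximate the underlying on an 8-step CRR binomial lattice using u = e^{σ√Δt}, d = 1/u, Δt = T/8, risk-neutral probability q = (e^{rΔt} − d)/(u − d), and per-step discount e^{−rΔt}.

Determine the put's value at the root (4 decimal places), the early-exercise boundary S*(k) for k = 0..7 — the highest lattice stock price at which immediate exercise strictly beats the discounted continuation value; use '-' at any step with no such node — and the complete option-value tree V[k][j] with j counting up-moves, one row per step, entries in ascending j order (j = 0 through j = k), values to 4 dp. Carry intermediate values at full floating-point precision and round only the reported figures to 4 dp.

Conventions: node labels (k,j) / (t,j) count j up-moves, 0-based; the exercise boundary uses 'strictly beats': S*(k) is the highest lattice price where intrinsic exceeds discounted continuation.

price = 27.2802
boundary = - 68.4889 60.9186 68.4889 77.0000 68.4889 77.0000 86.5688
tree:
27.2802
35.1711 19.8488
42.7414 26.8964 13.1457
49.4750 35.1711 19.0785 7.4509
55.4642 42.7414 26.6600 11.8345 3.2101
60.7915 49.4750 35.1711 18.1698 5.7211 0.7655
65.5299 55.4642 42.7414 26.6600 10.0108 1.5483 0.0000
69.7445 60.7915 49.4750 35.1711 17.0912 3.1314 0.0000 0.0000
73.4933 65.5299 55.4642 42.7414 26.6600 6.3334 0.0000 0.0000 0.0000

Δt=0.07525, u=1.12427, d=0.88947, q=0.50195, disc=e^(-rΔt)=0.99273
k=8 terminal: V=max(K-S,0) → 73.4933 65.5299 55.4642 42.7414 26.6600 6.3334 0.0000 0.0000 0.0000
k=7: j=0 S=33.9155 intr=69.7445 cont=68.9907 V=69.7445[EX]; j=1 S=42.8685 intr=60.7915 cont=60.0376 V=60.7915[EX]; j=2 S=54.1850 intr=49.4750 cont=48.7211 V=49.4750[EX]; j=3 S=68.4889 intr=35.1711 cont=34.4172 V=35.1711[EX]; j=4 S=86.5688 intr=17.0912 cont=16.3374 V=17.0912[EX]; j=5 S=109.4213 intr=0.0000 cont=3.1314 V=3.1314[hold]; j=6 S=138.3066 intr=0.0000 cont=0.0000 V=0.0000[hold]; j=7 S=174.8170 intr=0.0000 cont=0.0000 V=0.0000[hold]  S*(7)=86.5688
k=6: j=0 S=38.1301 intr=65.5299 cont=64.7760 V=65.5299[EX]; j=1 S=48.1958 intr=55.4642 cont=54.7103 V=55.4642[EX]; j=2 S=60.9186 intr=42.7414 cont=41.9875 V=42.7414[EX]; j=3 S=77.0000 intr=26.6600 cont=25.9061 V=26.6600[EX]; j=4 S=97.3266 intr=6.3334 cont=10.0108 V=10.0108[hold]; j=5 S=123.0191 intr=0.0000 cont=1.5483 V=1.5483[hold]; j=6 S=155.4939 intr=0.0000 cont=0.0000 V=0.0000[hold]  S*(6)=77.0000
k=5: j=0 S=42.8685 intr=60.7915 cont=60.0376 V=60.7915[EX]; j=1 S=54.1850 intr=49.4750 cont=48.7211 V=49.4750[EX]; j=2 S=68.4889 intr=35.1711 cont=34.4172 V=35.1711[EX]; j=3 S=86.5688 intr=17.0912 cont=18.1698 V=18.1698[hold]; j=4 S=109.4213 intr=0.0000 cont=5.7211 V=5.7211[hold]; j=5 S=138.3066 intr=0.0000 cont=0.7655 V=0.7655[hold]  S*(5)=68.4889
k=4: j=0 S=48.1958 intr=55.4642 cont=54.7103 V=55.4642[EX]; j=1 S=60.9186 intr=42.7414 cont=41.9875 V=42.7414[EX]; j=2 S=77.0000 intr=26.6600 cont=26.4436 V=26.6600[EX]; j=3 S=97.3266 intr=6.3334 cont=11.8345 V=11.8345[hold]; j=4 S=123.0191 intr=0.0000 cont=3.2101 V=3.2101[hold]  S*(4)=77.0000
k=3: j=0 S=54.1850 intr=49.4750 cont=48.7211 V=49.4750[EX]; j=1 S=68.4889 intr=35.1711 cont=34.4172 V=35.1711[EX]; j=2 S=86.5688 intr=17.0912 cont=19.0785 V=19.0785[hold]; j=3 S=109.4213 intr=0.0000 cont=7.4509 V=7.4509[hold]  S*(3)=68.4889
k=2: j=0 S=60.9186 intr=42.7414 cont=41.9875 V=42.7414[EX]; j=1 S=77.0000 intr=26.6600 cont=26.8964 V=26.8964[hold]; j=2 S=97.3266 intr=6.3334 cont=13.1457 V=13.1457[hold]  S*(2)=60.9186
k=1: j=0 S=68.4889 intr=35.1711 cont=34.5350 V=35.1711[EX]; j=1 S=86.5688 intr=17.0912 cont=19.8488 V=19.8488[hold]  S*(1)=68.4889
k=0: j=0 S=77.0000 intr=26.6600 cont=27.2802 V=27.2802[hold]  S*(0)=-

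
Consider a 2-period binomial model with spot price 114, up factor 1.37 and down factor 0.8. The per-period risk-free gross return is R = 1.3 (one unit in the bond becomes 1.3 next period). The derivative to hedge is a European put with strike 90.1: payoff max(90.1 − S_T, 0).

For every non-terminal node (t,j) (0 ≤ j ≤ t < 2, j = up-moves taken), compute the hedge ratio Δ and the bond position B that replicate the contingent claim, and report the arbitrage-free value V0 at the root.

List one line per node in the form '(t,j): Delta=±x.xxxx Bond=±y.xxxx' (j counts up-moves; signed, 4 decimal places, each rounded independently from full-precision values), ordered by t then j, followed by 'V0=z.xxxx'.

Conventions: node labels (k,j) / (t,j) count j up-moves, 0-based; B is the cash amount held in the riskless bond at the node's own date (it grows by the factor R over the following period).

(0,0): Delta=-0.0249 Bond=2.9936
(1,0): Delta=-0.3297 Bond=31.6893
(1,1): Delta=0.0000 Bond=0.0000
V0=0.1530

Arbitrage-free pricing uses the up-move probability p* = (R−d)/(u−d) = 0.8772, discounting each step at R = 1.3.
At maturity the claim pays: V(2,0)=17.1400, V(2,1)=0.0000, V(2,2)=0.0000
  t=1,j=0: stock 91.2000 → up 124.9440 (V=0.0000), down 72.9600 (V=17.1400). Price 1.6192; hedge Δ=-0.3297, bond B=31.6893.
  t=1,j=1: stock 156.1800 → up 213.9666 (V=0.0000), down 124.9440 (V=0.0000). Price 0.0000; hedge Δ=0.0000, bond B=0.0000.
  t=0,j=0: stock 114.0000 → up 156.1800 (V=0.0000), down 91.2000 (V=1.6192). Price 0.1530; hedge Δ=-0.0249, bond B=2.9936.
As a check, the time-0 holding Δ(0,0)·S0 + B(0,0) comes to 0.1530 — exactly V0.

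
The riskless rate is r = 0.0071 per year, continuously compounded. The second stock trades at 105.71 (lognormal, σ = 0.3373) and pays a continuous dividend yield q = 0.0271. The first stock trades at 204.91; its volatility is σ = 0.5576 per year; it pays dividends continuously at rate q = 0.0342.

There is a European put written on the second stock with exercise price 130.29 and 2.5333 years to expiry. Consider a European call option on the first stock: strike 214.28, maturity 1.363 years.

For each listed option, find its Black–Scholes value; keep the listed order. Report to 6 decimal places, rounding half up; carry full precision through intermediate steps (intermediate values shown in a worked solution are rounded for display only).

[the second stock put K=130.29]
σ√T = 0.3373·√2.5333 = 0.536858
d₁ = (ln(S/K) + (r−q+σ²/2)T) / (σ√T) = (ln(105.71/130.29) + (0.0071−0.0271+0.3373²/2)·2.5333) / 0.536858 = (-0.209063 + 0.093442) / 0.536858 = -0.215366
d₂ = d₁ − σ√T = -0.215366 − 0.536858 = -0.752224
e^{−rT} = 0.982174
e^{−qT} = 0.933651
N(−d₁) = 0.585259,  N(−d₂) = 0.774042
price = K·e^{−rT}·N(−d₂) − S·e^{−qT}·N(−d₁) = 99.052192 − 57.762863 = 41.289329
[the first stock call K=214.28]
σ√T = 0.5576·√1.363 = 0.650985
d₁ = (ln(S/K) + (r−q+σ²/2)T) / (σ√T) = (ln(204.91/214.28) + (0.0071−0.0342+0.5576²/2)·1.363) / 0.650985 = (-0.044713 + 0.174953) / 0.650985 = 0.200067
d₂ = d₁ − σ√T = 0.200067 − 0.650985 = -0.450918
e^{−rT} = 0.990369
e^{−qT} = 0.954455
N(d₁) = 0.579286,  N(d₂) = 0.326024
price = S·e^{−qT}·N(d₁) − K·e^{−rT}·N(d₂) = 113.295227 − 69.187715 = 44.107512

price(the second stock put K=130.29) = 41.289329
price(the first stock call K=214.28) = 44.107512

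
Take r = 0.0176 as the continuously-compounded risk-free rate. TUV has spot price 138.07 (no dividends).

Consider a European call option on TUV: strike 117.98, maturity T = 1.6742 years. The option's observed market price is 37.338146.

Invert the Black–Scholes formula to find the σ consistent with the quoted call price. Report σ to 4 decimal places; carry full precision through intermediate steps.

sigma = 0.3688

At σ = 0.3688 the Black–Scholes value reproduces the quote:
σ√T = 0.3688·√1.6742 = 0.477194
d₁ = (ln(S/K) + (r+σ²/2)T) / (σ√T) = (ln(138.07/117.98) + (0.0176+0.3688²/2)·1.6742) / 0.477194 = (0.157246 + 0.143323) / 0.477194 = 0.629867
d₂ = d₁ − σ√T = 0.629867 − 0.477194 = 0.152673
e^{−rT} = 0.970964
N(d₁) = 0.735609,  N(d₂) = 0.560672
V = S·N(d₁) − K·e^{−rT}·N(d₂) = 101.565559 − 64.227413 = 37.338146 (matching the quote); vega is positive throughout, so no other σ reproduces this price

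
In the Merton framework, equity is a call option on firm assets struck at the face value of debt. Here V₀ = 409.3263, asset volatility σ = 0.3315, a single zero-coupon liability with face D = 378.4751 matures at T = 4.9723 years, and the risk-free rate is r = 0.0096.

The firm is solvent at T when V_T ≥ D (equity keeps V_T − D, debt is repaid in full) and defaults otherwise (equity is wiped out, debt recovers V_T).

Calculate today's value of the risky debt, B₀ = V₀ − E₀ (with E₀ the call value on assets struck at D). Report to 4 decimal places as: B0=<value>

Work the structural quantities from V₀ = 409.3263 against face 378.4751:
d₁ = [ln(V₀/D) + (r + σ²/2)T] / (σ√T)
   = [ln(409.3263/378.4751) + (0.0096 + 0.5·0.3315²)·4.9723] / (0.3315·√4.9723)
   = [0.078362 + 0.320943] / 0.739200 = 0.540185
d₂ = d₁ − σ√T = 0.540185 − 0.739200 = -0.199015
N(d₁) = 0.705465,  N(d₂) = 0.421125,  e^(−rT) = 0.953387
E₀ = V₀·N(d₁) − D·e^(−rT)·N(d₂)
   = 409.3263·0.705465 − 378.4751·0.953387·0.421125 = 136.809421
B₀ = V₀ − E₀ = 409.3263 − 136.809421 = 272.516879

B0=272.5169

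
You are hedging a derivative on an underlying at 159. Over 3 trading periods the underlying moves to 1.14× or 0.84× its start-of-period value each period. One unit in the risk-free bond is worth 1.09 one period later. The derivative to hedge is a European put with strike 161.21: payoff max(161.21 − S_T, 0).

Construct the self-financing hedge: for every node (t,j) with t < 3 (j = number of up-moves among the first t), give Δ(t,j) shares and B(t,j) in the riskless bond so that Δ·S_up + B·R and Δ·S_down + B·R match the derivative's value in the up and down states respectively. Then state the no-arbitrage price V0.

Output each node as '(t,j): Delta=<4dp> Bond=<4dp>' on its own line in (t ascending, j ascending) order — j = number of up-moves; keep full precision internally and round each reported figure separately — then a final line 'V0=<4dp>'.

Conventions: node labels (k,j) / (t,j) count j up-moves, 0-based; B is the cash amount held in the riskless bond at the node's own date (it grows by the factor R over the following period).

(0,0): Delta=-0.1798 Bond=30.6107
(1,0): Delta=-0.7641 Bond=111.4042
(1,1): Delta=-0.0937 Bond=17.7579
(2,0): Delta=-1.0000 Bond=147.8991
(2,1): Delta=-0.7293 Bond=116.1369
(2,2): Delta=0.0000 Bond=0.0000
V0=2.0258

Risk-neutral probability p* = (R−d)/(u−d) = (1.09−0.84)/(1.14−0.84) = 0.8333.
At maturity the claim pays: V(3,0)=66.9701, V(3,1)=33.3129, V(3,2)=0.0000, V(3,3)=0.0000
Node (2,0) S=112.1904: V=(p*·33.3129+(1−p*)·66.9701)/1.09=35.7087; Δ=(33.3129−66.9701)/(127.8971−94.2399)=-1.0000; B=V−Δ·S=147.8991
Node (2,1) S=152.2584: V=(p*·0.0000+(1−p*)·33.3129)/1.09=5.0937; Δ=(0.0000−33.3129)/(173.5746−127.8971)=-0.7293; B=V−Δ·S=116.1369
Node (2,2) S=206.6364: V=(p*·0.0000+(1−p*)·0.0000)/1.09=0.0000; Δ=(0.0000−0.0000)/(235.5655−173.5746)=0.0000; B=V−Δ·S=0.0000
Node (1,0) S=133.5600: V=(p*·5.0937+(1−p*)·35.7087)/1.09=9.3543; Δ=(5.0937−35.7087)/(152.2584−112.1904)=-0.7641; B=V−Δ·S=111.4042
Node (1,1) S=181.2600: V=(p*·0.0000+(1−p*)·5.0937)/1.09=0.7789; Δ=(0.0000−5.0937)/(206.6364−152.2584)=-0.0937; B=V−Δ·S=17.7579
Node (0,0) S=159.0000: V=(p*·0.7789+(1−p*)·9.3543)/1.09=2.0258; Δ=(0.7789−9.3543)/(181.2600−133.5600)=-0.1798; B=V−Δ·S=30.6107
Check: Δ(0,0)·S0 + B(0,0) = 2.0258 = V0.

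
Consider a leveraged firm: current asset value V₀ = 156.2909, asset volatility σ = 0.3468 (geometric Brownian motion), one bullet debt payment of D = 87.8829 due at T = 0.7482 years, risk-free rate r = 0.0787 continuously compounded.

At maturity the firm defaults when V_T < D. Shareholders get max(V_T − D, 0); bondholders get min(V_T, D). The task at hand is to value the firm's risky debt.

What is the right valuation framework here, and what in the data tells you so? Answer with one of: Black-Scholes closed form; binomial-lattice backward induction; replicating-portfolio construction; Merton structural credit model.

Key observation: the asked-for credit quantity lives on the firm's capital structure — asset value, asset volatility, debt face 87.8829 — which is the structural model's domain.

framework: Merton structural credit model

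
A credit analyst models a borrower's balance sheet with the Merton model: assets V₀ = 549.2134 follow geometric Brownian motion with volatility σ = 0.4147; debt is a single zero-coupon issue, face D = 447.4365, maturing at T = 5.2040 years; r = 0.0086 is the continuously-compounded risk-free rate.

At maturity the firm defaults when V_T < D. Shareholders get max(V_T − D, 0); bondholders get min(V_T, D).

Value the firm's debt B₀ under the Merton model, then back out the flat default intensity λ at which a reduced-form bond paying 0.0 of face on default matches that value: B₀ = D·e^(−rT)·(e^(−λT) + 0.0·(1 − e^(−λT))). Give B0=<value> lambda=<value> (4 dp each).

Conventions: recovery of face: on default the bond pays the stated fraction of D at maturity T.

With assets at 549.2134 and a single debt payment of 447.4365 at 5.2040 years:
d₁ = [ln(V₀/D) + (r + σ²/2)T] / (σ√T)
   = [ln(549.2134/447.4365) + (0.0086 + 0.5·0.4147²)·5.2040] / (0.4147·√5.2040)
   = [0.204952 + 0.492236] / 0.946025 = 0.736966
d₂ = d₁ − σ√T = 0.736966 − 0.946025 = -0.209059
N(d₁) = 0.769429,  N(d₂) = 0.417201,  e^(−rT) = 0.956232
E₀ = V₀·N(d₁) − D·e^(−rT)·N(d₂)
   = 549.2134·0.769429 − 447.4365·0.956232·0.417201 = 244.079623
B₀ = V₀ − E₀ = 549.2134 − 244.079623 = 305.133777
e^(−λT) = (B₀·e^(rT)/D − 0)/(1 − 0) = (305.1338·1.045771/447.4365 − 0)/1 = 0.71317399
λ = −ln(0.71317399)/5.2040 = 0.064956

B0=305.1338 lambda=0.0650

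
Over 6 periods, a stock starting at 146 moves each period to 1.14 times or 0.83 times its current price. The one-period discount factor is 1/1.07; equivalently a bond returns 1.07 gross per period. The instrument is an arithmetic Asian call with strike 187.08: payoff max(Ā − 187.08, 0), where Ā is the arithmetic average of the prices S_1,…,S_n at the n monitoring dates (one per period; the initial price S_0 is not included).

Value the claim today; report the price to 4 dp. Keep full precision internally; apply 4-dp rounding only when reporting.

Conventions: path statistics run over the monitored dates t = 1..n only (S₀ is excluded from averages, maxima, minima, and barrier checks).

price = 10.2257

Risk-neutral up-probability p* = (R−d)/(u−d) = (1.07−0.83)/(1.14−0.83) = 0.7742; the claim prices as the p*-weighted sum of path payoffs discounted by R^6.
Enumerate all 2^6 = 64 price paths (U = up ×1.14, D = down ×0.83); each path with k up-moves has probability p*^k·(1−p*)^(6−k).
DDDDDD: Ā=79.9621, payoff=0.0000, prob=0.000133
UDDDDD: Ā=109.8275, payoff=0.0000, prob=0.000454
DUDDDD: Ā=102.2842, payoff=0.0000, prob=0.000454
UUDDDD: Ā=140.4867, payoff=0.0000, prob=0.001558
DDUDDD: Ā=96.0232, payoff=0.0000, prob=0.000454
UDUDDD: Ā=131.8873, payoff=0.0000, prob=0.001558
DUUDDD: Ā=124.3439, payoff=0.0000, prob=0.001558
UUUDDD: Ā=170.7857, payoff=0.0000, prob=0.005343
DDDUDD: Ā=90.8266, payoff=0.0000, prob=0.000454
UDDUDD: Ā=124.7498, payoff=0.0000, prob=0.001558
DUDUDD: Ā=117.2064, payoff=0.0000, prob=0.001558
UUDUDD: Ā=160.9823, payoff=0.0000, prob=0.005343
DDUUDD: Ā=110.9455, payoff=0.0000, prob=0.001558
UDUUDD: Ā=152.3829, payoff=0.0000, prob=0.005343
DUUUDD: Ā=144.8396, payoff=0.0000, prob=0.005343
UUUUDD: Ā=198.9363, payoff=11.8563, prob=0.018318
DDDDUD: Ā=86.5134, payoff=0.0000, prob=0.000454
UDDDUD: Ā=118.8257, payoff=0.0000, prob=0.001558
DUDDUD: Ā=111.2823, payoff=0.0000, prob=0.001558
UUDDUD: Ā=152.8456, payoff=0.0000, prob=0.005343
DDUDUD: Ā=105.0214, payoff=0.0000, prob=0.001558
UDUDUD: Ā=144.2462, payoff=0.0000, prob=0.005343
DUUDUD: Ā=136.7029, payoff=0.0000, prob=0.005343
UUUDUD: Ā=187.7606, payoff=0.6806, prob=0.018318
DDDUUD: Ā=99.8247, payoff=0.0000, prob=0.001558
UDDUUD: Ā=137.1087, payoff=0.0000, prob=0.005343
DUDUUD: Ā=129.5654, payoff=0.0000, prob=0.005343
UUDUUD: Ā=177.9572, payoff=0.0000, prob=0.018318
DDUUUD: Ā=123.3044, payoff=0.0000, prob=0.005343
UDUUUD: Ā=169.3578, payoff=0.0000, prob=0.018318
DUUUUD: Ā=161.8145, payoff=0.0000, prob=0.018318
UUUUUD: Ā=222.2512, payoff=35.1712, prob=0.062804
DDDDDU: Ā=82.9335, payoff=0.0000, prob=0.000454
UDDDDU: Ā=113.9086, payoff=0.0000, prob=0.001558
DUDDDU: Ā=106.3653, payoff=0.0000, prob=0.001558
UUDDDU: Ā=146.0921, payoff=0.0000, prob=0.005343
DDUDDU: Ā=100.1043, payoff=0.0000, prob=0.001558
UDUDDU: Ā=137.4927, payoff=0.0000, prob=0.005343
DUUDDU: Ā=129.9494, payoff=0.0000, prob=0.005343
UUUDDU: Ā=178.4847, payoff=0.0000, prob=0.018318
DDDUDU: Ā=94.9077, payoff=0.0000, prob=0.001558
UDDUDU: Ā=130.3552, payoff=0.0000, prob=0.005343
DUDUDU: Ā=122.8119, payoff=0.0000, prob=0.005343
UUDUDU: Ā=168.6813, payoff=0.0000, prob=0.018318
DDUUDU: Ā=116.5509, payoff=0.0000, prob=0.005343
UDUUDU: Ā=160.0819, payoff=0.0000, prob=0.018318
DUUUDU: Ā=152.5386, payoff=0.0000, prob=0.018318
UUUUDU: Ā=209.5109, payoff=22.4309, prob=0.062804
DDDDUU: Ā=90.5945, payoff=0.0000, prob=0.001558
UDDDUU: Ā=124.4311, payoff=0.0000, prob=0.005343
DUDDUU: Ā=116.8877, payoff=0.0000, prob=0.005343
UUDDUU: Ā=160.5446, payoff=0.0000, prob=0.018318
DDUDUU: Ā=110.6268, payoff=0.0000, prob=0.005343
UDUDUU: Ā=151.9452, payoff=0.0000, prob=0.018318
DUUDUU: Ā=144.4019, payoff=0.0000, prob=0.018318
UUUDUU: Ā=198.3351, payoff=11.2551, prob=0.062804
DDDUUU: Ā=105.4302, payoff=0.0000, prob=0.005343
UDDUUU: Ā=144.8077, payoff=0.0000, prob=0.018318
DUDUUU: Ā=137.2644, payoff=0.0000, prob=0.018318
UUDUUU: Ā=188.5318, payoff=1.4518, prob=0.062804
DDUUUU: Ā=131.0034, payoff=0.0000, prob=0.018318
UDUUUU: Ā=179.9324, payoff=0.0000, prob=0.062804
DUUUUU: Ā=172.3890, payoff=0.0000, prob=0.062804
UUUUUU: Ā=236.7753, payoff=49.6953, prob=0.215326
Price = Σ prob·payoff / R^6 = 15.346005 / 1.500730 = 10.2257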